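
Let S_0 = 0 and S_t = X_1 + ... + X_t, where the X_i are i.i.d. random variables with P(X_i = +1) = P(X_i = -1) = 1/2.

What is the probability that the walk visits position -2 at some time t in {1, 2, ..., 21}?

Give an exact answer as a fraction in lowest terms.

Count via complement. Let g(t,s) = #length-t paths at position s with S_1..S_t all ≠ -2.
g(t,s) = g(t-1,s-1) + g(t-1,s+1) for s ≠ -2; g(t,-2) = 0.
t=0: g(0,0)=1
t=1: g(1,-1)=1 g(1,1)=1
t=2: g(2,0)=2 g(2,2)=1
t=3: g(3,-1)=2 g(3,1)=3 g(3,3)=1
t=4: g(4,0)=5 g(4,2)=4 g(4,4)=1
t=5: g(5,-1)=5 g(5,1)=9 g(5,3)=5 g(5,5)=1
t=6: g(6,0)=14 g(6,2)=14 g(6,4)=6 g(6,6)=1
t=7: g(7,-1)=14 g(7,1)=28 g(7,3)=20 g(7,5)=7 g(7,7)=1
t=8: g(8,0)=42 g(8,2)=48 g(8,4)=27 g(8,6)=8 g(8,8)=1
t=9: g(9,-1)=42 g(9,1)=90 g(9,3)=75 g(9,5)=35 g(9,7)=9 g(9,9)=1
t=10: g(10,0)=132 g(10,2)=165 g(10,4)=110 g(10,6)=44 g(10,8)=10 g(10,10)=1
t=11: g(11,-1)=132 g(11,1)=297 g(11,3)=275 g(11,5)=154 g(11,7)=54 g(11,9)=11 g(11,11)=1
t=12: g(12,0)=429 g(12,2)=572 g(12,4)=429 g(12,6)=208 g(12,8)=65 g(12,10)=12 g(12,12)=1
t=13: g(13,-1)=429 g(13,1)=1001 g(13,3)=1001 g(13,5)=637 g(13,7)=273 g(13,9)=77 g(13,11)=13 g(13,13)=1
t=14: g(14,0)=1430 g(14,2)=2002 g(14,4)=1638 g(14,6)=910 g(14,8)=350 g(14,10)=90 g(14,12)=14 g(14,14)=1
t=15: g(15,-1)=1430 g(15,1)=3432 g(15,3)=3640 g(15,5)=2548 g(15,7)=1260 g(15,9)=440 g(15,11)=104 g(15,13)=15 g(15,15)=1
t=16: g(16,0)=4862 g(16,2)=7072 g(16,4)=6188 g(16,6)=3808 g(16,8)=1700 g(16,10)=544 g(16,12)=119 g(16,14)=16 g(16,16)=1
t=17: g(17,-1)=4862 g(17,1)=11934 g(17,3)=13260 g(17,5)=9996 g(17,7)=5508 g(17,9)=2244 g(17,11)=663 g(17,13)=135 g(17,15)=17 g(17,17)=1
t=18: g(18,0)=16796 g(18,2)=25194 g(18,4)=23256 g(18,6)=15504 g(18,8)=7752 g(18,10)=2907 g(18,12)=798 g(18,14)=152 g(18,16)=18 g(18,18)=1
t=19: g(19,-1)=16796 g(19,1)=41990 g(19,3)=48450 g(19,5)=38760 g(19,7)=23256 g(19,9)=10659 g(19,11)=3705 g(19,13)=950 g(19,15)=170 g(19,17)=19 g(19,19)=1
t=20: g(20,0)=58786 g(20,2)=90440 g(20,4)=87210 g(20,6)=62016 g(20,8)=33915 g(20,10)=14364 g(20,12)=4655 g(20,14)=1120 g(20,16)=189 g(20,18)=20 g(20,20)=1
t=21: g(21,-1)=58786 g(21,1)=149226 g(21,3)=177650 g(21,5)=149226 g(21,7)=95931 g(21,9)=48279 g(21,11)=19019 g(21,13)=5775 g(21,15)=1309 g(21,17)=209 g(21,19)=21 g(21,21)=1
Paths never hitting -2: Σ_s g(21,s) = 705432
Paths hitting -2: 2^21 - 705432 = 1391720
P = 1391720/2097152 = 173965/262144

Answer: 173965/262144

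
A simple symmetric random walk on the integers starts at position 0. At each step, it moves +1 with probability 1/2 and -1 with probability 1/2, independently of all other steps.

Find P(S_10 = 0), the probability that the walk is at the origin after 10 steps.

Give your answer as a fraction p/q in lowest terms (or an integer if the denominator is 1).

To return to 0 after 10 steps: need exactly 5 steps of +1 and 5 of -1.
Favorable paths: C(10,5) = 252
Total paths: 2^10 = 1024
P = 252/1024 = 63/256

Answer: 63/256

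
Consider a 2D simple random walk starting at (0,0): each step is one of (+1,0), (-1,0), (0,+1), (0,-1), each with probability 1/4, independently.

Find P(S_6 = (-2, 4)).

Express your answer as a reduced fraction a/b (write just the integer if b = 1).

Answer: 15/4096

Derivation:
Let h be the number of horizontal steps (so 6-h are vertical). To end at (-2,4) need (h-2)/2 right-steps and ((6-h)+4)/2 up-steps.
Sum over h with 2 ≤ h ≤ 2, h ≡ 0 (mod 2), 6-h ≡ 0 (mod 2):
h=2: C(6,2)·C(2,0)·C(4,4) = 15·1·1 = 15
Total favorable: 15
Total paths: 4^6 = 4096
P = 15/4096 = 15/4096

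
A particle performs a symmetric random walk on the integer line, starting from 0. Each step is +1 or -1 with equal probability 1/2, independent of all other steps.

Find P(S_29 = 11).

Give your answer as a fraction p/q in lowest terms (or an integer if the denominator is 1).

To reach position 11 after 29 steps: need 20 steps of +1 and 9 of -1.
Favorable paths: C(29,20) = 10015005
Total paths: 2^29 = 536870912
P = 10015005/536870912 = 10015005/536870912

Answer: 10015005/536870912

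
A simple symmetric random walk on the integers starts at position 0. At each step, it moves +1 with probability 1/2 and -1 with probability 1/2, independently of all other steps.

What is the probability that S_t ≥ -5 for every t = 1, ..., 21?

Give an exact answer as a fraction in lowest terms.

Answer: 106267/131072

Derivation:
Let f(t,s) = #length-t paths at position s with S_1..S_t all ≥ -5.
f(t,s) = f(t-1,s-1) + f(t-1,s+1) for s ≥ -5; f(t,s) = 0 for s < -5.
t=0: f(0,0)=1
t=1: f(1,-1)=1 f(1,1)=1
t=2: f(2,-2)=1 f(2,0)=2 f(2,2)=1
t=3: f(3,-3)=1 f(3,-1)=3 f(3,1)=3 f(3,3)=1
t=4: f(4,-4)=1 f(4,-2)=4 f(4,0)=6 f(4,2)=4 f(4,4)=1
t=5: f(5,-5)=1 f(5,-3)=5 f(5,-1)=10 f(5,1)=10 f(5,3)=5 f(5,5)=1
t=6: f(6,-4)=6 f(6,-2)=15 f(6,0)=20 f(6,2)=15 f(6,4)=6 f(6,6)=1
t=7: f(7,-5)=6 f(7,-3)=21 f(7,-1)=35 f(7,1)=35 f(7,3)=21 f(7,5)=7 f(7,7)=1
t=8: f(8,-4)=27 f(8,-2)=56 f(8,0)=70 f(8,2)=56 f(8,4)=28 f(8,6)=8 f(8,8)=1
t=9: f(9,-5)=27 f(9,-3)=83 f(9,-1)=126 f(9,1)=126 f(9,3)=84 f(9,5)=36 f(9,7)=9 f(9,9)=1
t=10: f(10,-4)=110 f(10,-2)=209 f(10,0)=252 f(10,2)=210 f(10,4)=120 f(10,6)=45 f(10,8)=10 f(10,10)=1
t=11: f(11,-5)=110 f(11,-3)=319 f(11,-1)=461 f(11,1)=462 f(11,3)=330 f(11,5)=165 f(11,7)=55 f(11,9)=11 f(11,11)=1
t=12: f(12,-4)=429 f(12,-2)=780 f(12,0)=923 f(12,2)=792 f(12,4)=495 f(12,6)=220 f(12,8)=66 f(12,10)=12 f(12,12)=1
t=13: f(13,-5)=429 f(13,-3)=1209 f(13,-1)=1703 f(13,1)=1715 f(13,3)=1287 f(13,5)=715 f(13,7)=286 f(13,9)=78 f(13,11)=13 f(13,13)=1
t=14: f(14,-4)=1638 f(14,-2)=2912 f(14,0)=3418 f(14,2)=3002 f(14,4)=2002 f(14,6)=1001 f(14,8)=364 f(14,10)=91 f(14,12)=14 f(14,14)=1
t=15: f(15,-5)=1638 f(15,-3)=4550 f(15,-1)=6330 f(15,1)=6420 f(15,3)=5004 f(15,5)=3003 f(15,7)=1365 f(15,9)=455 f(15,11)=105 f(15,13)=15 f(15,15)=1
t=16: f(16,-4)=6188 f(16,-2)=10880 f(16,0)=12750 f(16,2)=11424 f(16,4)=8007 f(16,6)=4368 f(16,8)=1820 f(16,10)=560 f(16,12)=120 f(16,14)=16 f(16,16)=1
t=17: f(17,-5)=6188 f(17,-3)=17068 f(17,-1)=23630 f(17,1)=24174 f(17,3)=19431 f(17,5)=12375 f(17,7)=6188 f(17,9)=2380 f(17,11)=680 f(17,13)=136 f(17,15)=17 f(17,17)=1
t=18: f(18,-4)=23256 f(18,-2)=40698 f(18,0)=47804 f(18,2)=43605 f(18,4)=31806 f(18,6)=18563 f(18,8)=8568 f(18,10)=3060 f(18,12)=816 f(18,14)=153 f(18,16)=18 f(18,18)=1
t=19: f(19,-5)=23256 f(19,-3)=63954 f(19,-1)=88502 f(19,1)=91409 f(19,3)=75411 f(19,5)=50369 f(19,7)=27131 f(19,9)=11628 f(19,11)=3876 f(19,13)=969 f(19,15)=171 f(19,17)=19 f(19,19)=1
t=20: f(20,-4)=87210 f(20,-2)=152456 f(20,0)=179911 f(20,2)=166820 f(20,4)=125780 f(20,6)=77500 f(20,8)=38759 f(20,10)=15504 f(20,12)=4845 f(20,14)=1140 f(20,16)=190 f(20,18)=20 f(20,20)=1
t=21: f(21,-5)=87210 f(21,-3)=239666 f(21,-1)=332367 f(21,1)=346731 f(21,3)=292600 f(21,5)=203280 f(21,7)=116259 f(21,9)=54263 f(21,11)=20349 f(21,13)=5985 f(21,15)=1330 f(21,17)=210 f(21,19)=21 f(21,21)=1
Σ_s f(21,s) = 1700272
P = 1700272/2097152 = 106267/131072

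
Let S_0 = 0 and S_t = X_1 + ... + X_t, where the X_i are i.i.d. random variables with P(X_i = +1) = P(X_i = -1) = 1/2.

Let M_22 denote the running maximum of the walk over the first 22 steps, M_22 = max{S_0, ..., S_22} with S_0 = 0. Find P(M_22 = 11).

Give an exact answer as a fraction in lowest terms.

Answer: 13167/2097152

Derivation:
Let M_22 = max(S_0,...,S_22). Use the reflection principle: for j ≥ 1, #{paths with M_22 ≥ j} = #{S_22 ≥ j} + #{S_22 ≥ j+1}.
By reflection, #{M_22 ≥ 11} = #{S_22 ≥ 11} + #{S_22 ≥ 12} = 35443 + 35443 = 70886.
#{M_22 ≥ 12} = #{S_22 ≥ 12} + #{S_22 ≥ 13} = 35443 + 9109 = 44552.
#{M_22 = 11} = 70886 - 44552 = 26334.
P(M_22 = 11) = 26334/4194304 = 13167/2097152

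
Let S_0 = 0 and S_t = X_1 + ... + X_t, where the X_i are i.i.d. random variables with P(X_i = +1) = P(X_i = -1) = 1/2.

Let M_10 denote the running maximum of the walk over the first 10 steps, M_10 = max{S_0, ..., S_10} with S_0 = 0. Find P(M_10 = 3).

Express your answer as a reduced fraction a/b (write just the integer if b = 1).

Let M_10 = max(S_0,...,S_10). Use the reflection principle: for j ≥ 1, #{paths with M_10 ≥ j} = #{S_10 ≥ j} + #{S_10 ≥ j+1}.
By reflection, #{M_10 ≥ 3} = #{S_10 ≥ 3} + #{S_10 ≥ 4} = 176 + 176 = 352.
#{M_10 ≥ 4} = #{S_10 ≥ 4} + #{S_10 ≥ 5} = 176 + 56 = 232.
#{M_10 = 3} = 352 - 232 = 120.
P(M_10 = 3) = 120/1024 = 15/128

Answer: 15/128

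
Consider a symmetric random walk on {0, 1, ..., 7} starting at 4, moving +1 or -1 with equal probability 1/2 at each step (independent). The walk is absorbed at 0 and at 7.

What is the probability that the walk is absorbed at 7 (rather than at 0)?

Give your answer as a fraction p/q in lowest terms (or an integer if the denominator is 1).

Answer: 4/7

Derivation:
Symmetric walk (p = 1/2): the harmonic-function argument gives P(hit 7 before 0 | start at 4) = a/N.
P = 4/7 = 4/7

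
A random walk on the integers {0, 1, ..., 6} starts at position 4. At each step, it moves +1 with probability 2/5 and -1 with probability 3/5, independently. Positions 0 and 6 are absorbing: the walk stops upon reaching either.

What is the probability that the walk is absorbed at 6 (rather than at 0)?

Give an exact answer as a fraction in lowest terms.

Answer: 52/133

Derivation:
Biased walk: p = 2/5, q = 3/5, r = q/p = 3/2
Gambler's ruin: P(hit 6 before 0 | start at 4) = (1 - r^a)/(1 - r^N)
r^4 = 81/16; r^6 = 729/64
P = (1 - 81/16) / (1 - 729/64) = -65/16 / -665/64 = 52/133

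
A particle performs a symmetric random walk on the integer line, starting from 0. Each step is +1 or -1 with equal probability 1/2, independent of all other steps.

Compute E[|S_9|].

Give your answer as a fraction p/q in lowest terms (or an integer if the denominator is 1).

S_9 takes values m ≡ 1 (mod 2) with |m| ≤ 9; P(S_9=m) = C(9,(9+m)/2)/2^9.
Total paths: 2^9 = 512
Distribution: P(S=-9)=1/512, P(S=-7)=9/512, P(S=-5)=36/512, P(S=-3)=84/512, P(S=-1)=126/512, P(S=1)=126/512, P(S=3)=84/512, P(S=5)=36/512, P(S=7)=9/512, P(S=9)=1/512
E[|S_9|] = Σ_m |m|·P(S_9=m) = 1260/512 = 315/128

Answer: 315/128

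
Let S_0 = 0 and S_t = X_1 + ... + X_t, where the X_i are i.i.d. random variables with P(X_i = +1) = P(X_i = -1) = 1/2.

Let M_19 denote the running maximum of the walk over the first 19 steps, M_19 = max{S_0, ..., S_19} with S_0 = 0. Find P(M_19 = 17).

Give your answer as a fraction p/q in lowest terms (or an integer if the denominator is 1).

Let M_19 = max(S_0,...,S_19). Use the reflection principle: for j ≥ 1, #{paths with M_19 ≥ j} = #{S_19 ≥ j} + #{S_19 ≥ j+1}.
By reflection, #{M_19 ≥ 17} = #{S_19 ≥ 17} + #{S_19 ≥ 18} = 20 + 1 = 21.
#{M_19 ≥ 18} = #{S_19 ≥ 18} + #{S_19 ≥ 19} = 1 + 1 = 2.
#{M_19 = 17} = 21 - 2 = 19.
P(M_19 = 17) = 19/524288 = 19/524288

Answer: 19/524288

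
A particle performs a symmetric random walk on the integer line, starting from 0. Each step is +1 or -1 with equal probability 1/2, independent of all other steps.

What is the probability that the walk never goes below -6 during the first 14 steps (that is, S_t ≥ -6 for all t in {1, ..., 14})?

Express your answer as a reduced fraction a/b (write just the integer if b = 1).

Answer: 3861/4096

Derivation:
Let f(t,s) = #length-t paths at position s with S_1..S_t all ≥ -6.
f(t,s) = f(t-1,s-1) + f(t-1,s+1) for s ≥ -6; f(t,s) = 0 for s < -6.
t=0: f(0,0)=1
t=1: f(1,-1)=1 f(1,1)=1
t=2: f(2,-2)=1 f(2,0)=2 f(2,2)=1
t=3: f(3,-3)=1 f(3,-1)=3 f(3,1)=3 f(3,3)=1
t=4: f(4,-4)=1 f(4,-2)=4 f(4,0)=6 f(4,2)=4 f(4,4)=1
t=5: f(5,-5)=1 f(5,-3)=5 f(5,-1)=10 f(5,1)=10 f(5,3)=5 f(5,5)=1
t=6: f(6,-6)=1 f(6,-4)=6 f(6,-2)=15 f(6,0)=20 f(6,2)=15 f(6,4)=6 f(6,6)=1
t=7: f(7,-5)=7 f(7,-3)=21 f(7,-1)=35 f(7,1)=35 f(7,3)=21 f(7,5)=7 f(7,7)=1
t=8: f(8,-6)=7 f(8,-4)=28 f(8,-2)=56 f(8,0)=70 f(8,2)=56 f(8,4)=28 f(8,6)=8 f(8,8)=1
t=9: f(9,-5)=35 f(9,-3)=84 f(9,-1)=126 f(9,1)=126 f(9,3)=84 f(9,5)=36 f(9,7)=9 f(9,9)=1
t=10: f(10,-6)=35 f(10,-4)=119 f(10,-2)=210 f(10,0)=252 f(10,2)=210 f(10,4)=120 f(10,6)=45 f(10,8)=10 f(10,10)=1
t=11: f(11,-5)=154 f(11,-3)=329 f(11,-1)=462 f(11,1)=462 f(11,3)=330 f(11,5)=165 f(11,7)=55 f(11,9)=11 f(11,11)=1
t=12: f(12,-6)=154 f(12,-4)=483 f(12,-2)=791 f(12,0)=924 f(12,2)=792 f(12,4)=495 f(12,6)=220 f(12,8)=66 f(12,10)=12 f(12,12)=1
t=13: f(13,-5)=637 f(13,-3)=1274 f(13,-1)=1715 f(13,1)=1716 f(13,3)=1287 f(13,5)=715 f(13,7)=286 f(13,9)=78 f(13,11)=13 f(13,13)=1
t=14: f(14,-6)=637 f(14,-4)=1911 f(14,-2)=2989 f(14,0)=3431 f(14,2)=3003 f(14,4)=2002 f(14,6)=1001 f(14,8)=364 f(14,10)=91 f(14,12)=14 f(14,14)=1
Σ_s f(14,s) = 15444
P = 15444/16384 = 3861/4096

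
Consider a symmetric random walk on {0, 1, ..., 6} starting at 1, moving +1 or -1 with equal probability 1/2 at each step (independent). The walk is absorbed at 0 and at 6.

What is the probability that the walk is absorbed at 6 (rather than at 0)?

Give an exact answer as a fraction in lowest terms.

Answer: 1/6

Derivation:
Symmetric walk (p = 1/2): the harmonic-function argument gives P(hit 6 before 0 | start at 1) = a/N.
P = 1/6 = 1/6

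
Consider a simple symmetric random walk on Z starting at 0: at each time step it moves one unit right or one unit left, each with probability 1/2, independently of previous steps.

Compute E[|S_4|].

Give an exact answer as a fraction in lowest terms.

S_4 takes values m ≡ 0 (mod 2) with |m| ≤ 4; P(S_4=m) = C(4,(4+m)/2)/2^4.
Total paths: 2^4 = 16
Distribution: P(S=-4)=1/16, P(S=-2)=4/16, P(S=0)=6/16, P(S=2)=4/16, P(S=4)=1/16
E[|S_4|] = Σ_m |m|·P(S_4=m) = 24/16 = 3/2

Answer: 3/2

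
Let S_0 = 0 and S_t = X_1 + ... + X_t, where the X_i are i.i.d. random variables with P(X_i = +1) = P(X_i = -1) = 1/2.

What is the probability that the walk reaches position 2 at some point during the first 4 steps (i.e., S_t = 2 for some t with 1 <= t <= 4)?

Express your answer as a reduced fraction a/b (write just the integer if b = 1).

Answer: 3/8

Derivation:
Count via complement. Let g(t,s) = #length-t paths at position s with S_1..S_t all ≠ 2.
g(t,s) = g(t-1,s-1) + g(t-1,s+1) for s ≠ 2; g(t,2) = 0.
t=0: g(0,0)=1
t=1: g(1,-1)=1 g(1,1)=1
t=2: g(2,-2)=1 g(2,0)=2
t=3: g(3,-3)=1 g(3,-1)=3 g(3,1)=2
t=4: g(4,-4)=1 g(4,-2)=4 g(4,0)=5
Paths never hitting 2: Σ_s g(4,s) = 10
Paths hitting 2: 2^4 - 10 = 6
P = 6/16 = 3/8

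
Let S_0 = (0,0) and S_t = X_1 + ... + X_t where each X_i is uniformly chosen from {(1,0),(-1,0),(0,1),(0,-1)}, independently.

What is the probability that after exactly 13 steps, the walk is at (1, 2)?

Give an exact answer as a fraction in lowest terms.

Answer: 552123/16777216

Derivation:
Let h be the number of horizontal steps (so 13-h are vertical). To end at (1,2) need (h+1)/2 right-steps and ((13-h)+2)/2 up-steps.
Sum over h with 1 ≤ h ≤ 11, h ≡ 1 (mod 2), 13-h ≡ 0 (mod 2):
h=1: C(13,1)·C(1,1)·C(12,7) = 13·1·792 = 10296
h=3: C(13,3)·C(3,2)·C(10,6) = 286·3·210 = 180180
h=5: C(13,5)·C(5,3)·C(8,5) = 1287·10·56 = 720720
h=7: C(13,7)·C(7,4)·C(6,4) = 1716·35·15 = 900900
h=9: C(13,9)·C(9,5)·C(4,3) = 715·126·4 = 360360
h=11: C(13,11)·C(11,6)·C(2,2) = 78·462·1 = 36036
Total favorable: 2208492
Total paths: 4^13 = 67108864
P = 2208492/67108864 = 552123/16777216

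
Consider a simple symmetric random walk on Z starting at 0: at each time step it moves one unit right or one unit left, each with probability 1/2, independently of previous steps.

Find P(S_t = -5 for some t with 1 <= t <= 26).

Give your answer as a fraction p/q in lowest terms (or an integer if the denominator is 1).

Answer: 342821/1048576

Derivation:
Count via complement. Let g(t,s) = #length-t paths at position s with S_1..S_t all ≠ -5.
g(t,s) = g(t-1,s-1) + g(t-1,s+1) for s ≠ -5; g(t,-5) = 0.
t=0: g(0,0)=1
t=1: g(1,-1)=1 g(1,1)=1
t=2: g(2,-2)=1 g(2,0)=2 g(2,2)=1
t=3: g(3,-3)=1 g(3,-1)=3 g(3,1)=3 g(3,3)=1
t=4: g(4,-4)=1 g(4,-2)=4 g(4,0)=6 g(4,2)=4 g(4,4)=1
t=5: g(5,-3)=5 g(5,-1)=10 g(5,1)=10 g(5,3)=5 g(5,5)=1
t=6: g(6,-4)=5 g(6,-2)=15 g(6,0)=20 g(6,2)=15 g(6,4)=6 g(6,6)=1
t=7: g(7,-3)=20 g(7,-1)=35 g(7,1)=35 g(7,3)=21 g(7,5)=7 g(7,7)=1
t=8: g(8,-4)=20 g(8,-2)=55 g(8,0)=70 g(8,2)=56 g(8,4)=28 g(8,6)=8 g(8,8)=1
t=9: g(9,-3)=75 g(9,-1)=125 g(9,1)=126 g(9,3)=84 g(9,5)=36 g(9,7)=9 g(9,9)=1
t=10: g(10,-4)=75 g(10,-2)=200 g(10,0)=251 g(10,2)=210 g(10,4)=120 g(10,6)=45 g(10,8)=10 g(10,10)=1
t=11: g(11,-3)=275 g(11,-1)=451 g(11,1)=461 g(11,3)=330 g(11,5)=165 g(11,7)=55 g(11,9)=11 g(11,11)=1
t=12: g(12,-4)=275 g(12,-2)=726 g(12,0)=912 g(12,2)=791 g(12,4)=495 g(12,6)=220 g(12,8)=66 g(12,10)=12 g(12,12)=1
t=13: g(13,-3)=1001 g(13,-1)=1638 g(13,1)=1703 g(13,3)=1286 g(13,5)=715 g(13,7)=286 g(13,9)=78 g(13,11)=13 g(13,13)=1
t=14: g(14,-4)=1001 g(14,-2)=2639 g(14,0)=3341 g(14,2)=2989 g(14,4)=2001 g(14,6)=1001 g(14,8)=364 g(14,10)=91 g(14,12)=14 g(14,14)=1
t=15: g(15,-3)=3640 g(15,-1)=5980 g(15,1)=6330 g(15,3)=4990 g(15,5)=3002 g(15,7)=1365 g(15,9)=455 g(15,11)=105 g(15,13)=15 g(15,15)=1
t=16: g(16,-4)=3640 g(16,-2)=9620 g(16,0)=12310 g(16,2)=11320 g(16,4)=7992 g(16,6)=4367 g(16,8)=1820 g(16,10)=560 g(16,12)=120 g(16,14)=16 g(16,16)=1
t=17: g(17,-3)=13260 g(17,-1)=21930 g(17,1)=23630 g(17,3)=19312 g(17,5)=12359 g(17,7)=6187 g(17,9)=2380 g(17,11)=680 g(17,13)=136 g(17,15)=17 g(17,17)=1
t=18: g(18,-4)=13260 g(18,-2)=35190 g(18,0)=45560 g(18,2)=42942 g(18,4)=31671 g(18,6)=18546 g(18,8)=8567 g(18,10)=3060 g(18,12)=816 g(18,14)=153 g(18,16)=18 g(18,18)=1
t=19: g(19,-3)=48450 g(19,-1)=80750 g(19,1)=88502 g(19,3)=74613 g(19,5)=50217 g(19,7)=27113 g(19,9)=11627 g(19,11)=3876 g(19,13)=969 g(19,15)=171 g(19,17)=19 g(19,19)=1
t=20: g(20,-4)=48450 g(20,-2)=129200 g(20,0)=169252 g(20,2)=163115 g(20,4)=124830 g(20,6)=77330 g(20,8)=38740 g(20,10)=15503 g(20,12)=4845 g(20,14)=1140 g(20,16)=190 g(20,18)=20 g(20,20)=1
t=21: g(21,-3)=177650 g(21,-1)=298452 g(21,1)=332367 g(21,3)=287945 g(21,5)=202160 g(21,7)=116070 g(21,9)=54243 g(21,11)=20348 g(21,13)=5985 g(21,15)=1330 g(21,17)=210 g(21,19)=21 g(21,21)=1
t=22: g(22,-4)=177650 g(22,-2)=476102 g(22,0)=630819 g(22,2)=620312 g(22,4)=490105 g(22,6)=318230 g(22,8)=170313 g(22,10)=74591 g(22,12)=26333 g(22,14)=7315 g(22,16)=1540 g(22,18)=231 g(22,20)=22 g(22,22)=1
t=23: g(23,-3)=653752 g(23,-1)=1106921 g(23,1)=1251131 g(23,3)=1110417 g(23,5)=808335 g(23,7)=488543 g(23,9)=244904 g(23,11)=100924 g(23,13)=33648 g(23,15)=8855 g(23,17)=1771 g(23,19)=253 g(23,21)=23 g(23,23)=1
t=24: g(24,-4)=653752 g(24,-2)=1760673 g(24,0)=2358052 g(24,2)=2361548 g(24,4)=1918752 g(24,6)=1296878 g(24,8)=733447 g(24,10)=345828 g(24,12)=134572 g(24,14)=42503 g(24,16)=10626 g(24,18)=2024 g(24,20)=276 g(24,22)=24 g(24,24)=1
t=25: g(25,-3)=2414425 g(25,-1)=4118725 g(25,1)=4719600 g(25,3)=4280300 g(25,5)=3215630 g(25,7)=2030325 g(25,9)=1079275 g(25,11)=480400 g(25,13)=177075 g(25,15)=53129 g(25,17)=12650 g(25,19)=2300 g(25,21)=300 g(25,23)=25 g(25,25)=1
t=26: g(26,-4)=2414425 g(26,-2)=6533150 g(26,0)=8838325 g(26,2)=8999900 g(26,4)=7495930 g(26,6)=5245955 g(26,8)=3109600 g(26,10)=1559675 g(26,12)=657475 g(26,14)=230204 g(26,16)=65779 g(26,18)=14950 g(26,20)=2600 g(26,22)=325 g(26,24)=26 g(26,26)=1
Paths never hitting -5: Σ_s g(26,s) = 45168320
Paths hitting -5: 2^26 - 45168320 = 21940544
P = 21940544/67108864 = 342821/1048576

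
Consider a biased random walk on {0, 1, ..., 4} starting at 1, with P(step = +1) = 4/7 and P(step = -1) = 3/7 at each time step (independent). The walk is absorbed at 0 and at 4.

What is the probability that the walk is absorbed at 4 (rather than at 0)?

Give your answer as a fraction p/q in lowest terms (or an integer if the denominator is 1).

Answer: 64/175

Derivation:
Biased walk: p = 4/7, q = 3/7, r = q/p = 3/4
Gambler's ruin: P(hit 4 before 0 | start at 1) = (1 - r^a)/(1 - r^N)
r^1 = 3/4; r^4 = 81/256
P = (1 - 3/4) / (1 - 81/256) = 1/4 / 175/256 = 64/175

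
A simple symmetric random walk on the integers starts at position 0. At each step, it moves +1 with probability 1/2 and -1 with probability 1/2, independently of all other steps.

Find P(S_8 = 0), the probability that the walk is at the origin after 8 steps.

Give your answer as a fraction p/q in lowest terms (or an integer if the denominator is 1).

To return to 0 after 8 steps: need exactly 4 steps of +1 and 4 of -1.
Favorable paths: C(8,4) = 70
Total paths: 2^8 = 256
P = 70/256 = 35/128

Answer: 35/128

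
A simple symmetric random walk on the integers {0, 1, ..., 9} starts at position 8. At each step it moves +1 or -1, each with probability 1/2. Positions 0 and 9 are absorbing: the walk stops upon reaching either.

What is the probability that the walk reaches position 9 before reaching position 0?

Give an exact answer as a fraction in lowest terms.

Symmetric walk (p = 1/2): the harmonic-function argument gives P(hit 9 before 0 | start at 8) = a/N.
P = 8/9 = 8/9

Answer: 8/9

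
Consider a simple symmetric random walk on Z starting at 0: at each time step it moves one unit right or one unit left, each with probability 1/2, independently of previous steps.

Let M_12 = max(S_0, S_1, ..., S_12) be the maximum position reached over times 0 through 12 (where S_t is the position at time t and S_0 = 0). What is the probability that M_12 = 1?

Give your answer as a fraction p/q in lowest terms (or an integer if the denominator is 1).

Let M_12 = max(S_0,...,S_12). Use the reflection principle: for j ≥ 1, #{paths with M_12 ≥ j} = #{S_12 ≥ j} + #{S_12 ≥ j+1}.
By reflection, #{M_12 ≥ 1} = #{S_12 ≥ 1} + #{S_12 ≥ 2} = 1586 + 1586 = 3172.
#{M_12 ≥ 2} = #{S_12 ≥ 2} + #{S_12 ≥ 3} = 1586 + 794 = 2380.
#{M_12 = 1} = 3172 - 2380 = 792.
P(M_12 = 1) = 792/4096 = 99/512

Answer: 99/512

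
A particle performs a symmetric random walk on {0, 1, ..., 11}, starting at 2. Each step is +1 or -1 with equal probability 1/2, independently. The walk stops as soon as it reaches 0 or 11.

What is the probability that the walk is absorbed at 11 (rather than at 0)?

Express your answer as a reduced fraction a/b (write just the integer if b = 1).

Answer: 2/11

Derivation:
Symmetric walk (p = 1/2): the harmonic-function argument gives P(hit 11 before 0 | start at 2) = a/N.
P = 2/11 = 2/11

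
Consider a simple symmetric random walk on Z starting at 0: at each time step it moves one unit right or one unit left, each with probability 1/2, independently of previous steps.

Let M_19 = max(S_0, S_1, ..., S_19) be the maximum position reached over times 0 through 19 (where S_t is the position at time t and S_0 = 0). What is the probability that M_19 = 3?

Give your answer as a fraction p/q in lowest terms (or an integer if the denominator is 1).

Let M_19 = max(S_0,...,S_19). Use the reflection principle: for j ≥ 1, #{paths with M_19 ≥ j} = #{S_19 ≥ j} + #{S_19 ≥ j+1}.
By reflection, #{M_19 ≥ 3} = #{S_19 ≥ 3} + #{S_19 ≥ 4} = 169766 + 94184 = 263950.
#{M_19 ≥ 4} = #{S_19 ≥ 4} + #{S_19 ≥ 5} = 94184 + 94184 = 188368.
#{M_19 = 3} = 263950 - 188368 = 75582.
P(M_19 = 3) = 75582/524288 = 37791/262144

Answer: 37791/262144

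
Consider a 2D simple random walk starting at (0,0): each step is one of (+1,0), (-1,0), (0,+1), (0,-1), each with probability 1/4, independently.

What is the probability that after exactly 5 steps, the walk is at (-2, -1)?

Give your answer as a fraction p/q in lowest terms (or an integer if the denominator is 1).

Answer: 25/512

Derivation:
Let h be the number of horizontal steps (so 5-h are vertical). To end at (-2,-1) need (h-2)/2 right-steps and ((5-h)-1)/2 up-steps.
Sum over h with 2 ≤ h ≤ 4, h ≡ 0 (mod 2), 5-h ≡ 1 (mod 2):
h=2: C(5,2)·C(2,0)·C(3,1) = 10·1·3 = 30
h=4: C(5,4)·C(4,1)·C(1,0) = 5·4·1 = 20
Total favorable: 50
Total paths: 4^5 = 1024
P = 50/1024 = 25/512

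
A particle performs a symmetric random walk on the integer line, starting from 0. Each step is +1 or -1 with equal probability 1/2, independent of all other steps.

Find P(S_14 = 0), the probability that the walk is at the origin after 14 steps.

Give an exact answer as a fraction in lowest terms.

To return to 0 after 14 steps: need exactly 7 steps of +1 and 7 of -1.
Favorable paths: C(14,7) = 3432
Total paths: 2^14 = 16384
P = 3432/16384 = 429/2048

Answer: 429/2048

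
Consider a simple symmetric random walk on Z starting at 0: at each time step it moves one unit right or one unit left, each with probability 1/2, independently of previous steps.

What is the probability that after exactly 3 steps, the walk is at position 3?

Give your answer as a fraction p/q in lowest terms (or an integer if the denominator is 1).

Answer: 1/8

Derivation:
To reach position 3 after 3 steps: need 3 steps of +1 and 0 of -1.
Favorable paths: C(3,3) = 1
Total paths: 2^3 = 8
P = 1/8 = 1/8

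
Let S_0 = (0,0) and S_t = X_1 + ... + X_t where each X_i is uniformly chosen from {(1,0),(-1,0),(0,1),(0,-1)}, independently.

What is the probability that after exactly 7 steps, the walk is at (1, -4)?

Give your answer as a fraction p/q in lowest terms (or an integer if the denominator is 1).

Answer: 147/16384

Derivation:
Let h be the number of horizontal steps (so 7-h are vertical). To end at (1,-4) need (h+1)/2 right-steps and ((7-h)-4)/2 up-steps.
Sum over h with 1 ≤ h ≤ 3, h ≡ 1 (mod 2), 7-h ≡ 0 (mod 2):
h=1: C(7,1)·C(1,1)·C(6,1) = 7·1·6 = 42
h=3: C(7,3)·C(3,2)·C(4,0) = 35·3·1 = 105
Total favorable: 147
Total paths: 4^7 = 16384
P = 147/16384 = 147/16384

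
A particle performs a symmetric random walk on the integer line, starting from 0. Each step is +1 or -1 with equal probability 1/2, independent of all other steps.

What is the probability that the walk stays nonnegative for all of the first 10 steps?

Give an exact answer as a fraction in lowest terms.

Let f(t,s) = #length-t paths at position s with S_1..S_t all ≥ 0.
f(t,s) = f(t-1,s-1) + f(t-1,s+1) for s ≥ 0; f(t,s) = 0 for s < 0.
t=0: f(0,0)=1
t=1: f(1,1)=1
t=2: f(2,0)=1 f(2,2)=1
t=3: f(3,1)=2 f(3,3)=1
t=4: f(4,0)=2 f(4,2)=3 f(4,4)=1
t=5: f(5,1)=5 f(5,3)=4 f(5,5)=1
t=6: f(6,0)=5 f(6,2)=9 f(6,4)=5 f(6,6)=1
t=7: f(7,1)=14 f(7,3)=14 f(7,5)=6 f(7,7)=1
t=8: f(8,0)=14 f(8,2)=28 f(8,4)=20 f(8,6)=7 f(8,8)=1
t=9: f(9,1)=42 f(9,3)=48 f(9,5)=27 f(9,7)=8 f(9,9)=1
t=10: f(10,0)=42 f(10,2)=90 f(10,4)=75 f(10,6)=35 f(10,8)=9 f(10,10)=1
Σ_s f(10,s) = 252
P = 252/1024 = 63/256

Answer: 63/256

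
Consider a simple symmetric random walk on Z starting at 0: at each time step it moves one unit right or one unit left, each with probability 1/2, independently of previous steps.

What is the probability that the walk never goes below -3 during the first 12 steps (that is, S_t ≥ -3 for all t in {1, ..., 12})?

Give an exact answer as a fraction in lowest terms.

Answer: 3003/4096

Derivation:
Let f(t,s) = #length-t paths at position s with S_1..S_t all ≥ -3.
f(t,s) = f(t-1,s-1) + f(t-1,s+1) for s ≥ -3; f(t,s) = 0 for s < -3.
t=0: f(0,0)=1
t=1: f(1,-1)=1 f(1,1)=1
t=2: f(2,-2)=1 f(2,0)=2 f(2,2)=1
t=3: f(3,-3)=1 f(3,-1)=3 f(3,1)=3 f(3,3)=1
t=4: f(4,-2)=4 f(4,0)=6 f(4,2)=4 f(4,4)=1
t=5: f(5,-3)=4 f(5,-1)=10 f(5,1)=10 f(5,3)=5 f(5,5)=1
t=6: f(6,-2)=14 f(6,0)=20 f(6,2)=15 f(6,4)=6 f(6,6)=1
t=7: f(7,-3)=14 f(7,-1)=34 f(7,1)=35 f(7,3)=21 f(7,5)=7 f(7,7)=1
t=8: f(8,-2)=48 f(8,0)=69 f(8,2)=56 f(8,4)=28 f(8,6)=8 f(8,8)=1
t=9: f(9,-3)=48 f(9,-1)=117 f(9,1)=125 f(9,3)=84 f(9,5)=36 f(9,7)=9 f(9,9)=1
t=10: f(10,-2)=165 f(10,0)=242 f(10,2)=209 f(10,4)=120 f(10,6)=45 f(10,8)=10 f(10,10)=1
t=11: f(11,-3)=165 f(11,-1)=407 f(11,1)=451 f(11,3)=329 f(11,5)=165 f(11,7)=55 f(11,9)=11 f(11,11)=1
t=12: f(12,-2)=572 f(12,0)=858 f(12,2)=780 f(12,4)=494 f(12,6)=220 f(12,8)=66 f(12,10)=12 f(12,12)=1
Σ_s f(12,s) = 3003
P = 3003/4096 = 3003/4096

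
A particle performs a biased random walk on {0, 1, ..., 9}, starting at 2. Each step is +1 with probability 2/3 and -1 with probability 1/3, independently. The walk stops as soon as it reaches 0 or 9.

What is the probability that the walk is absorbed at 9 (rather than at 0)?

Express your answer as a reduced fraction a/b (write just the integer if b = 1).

Biased walk: p = 2/3, q = 1/3, r = q/p = 1/2
Gambler's ruin: P(hit 9 before 0 | start at 2) = (1 - r^a)/(1 - r^N)
r^2 = 1/4; r^9 = 1/512
P = (1 - 1/4) / (1 - 1/512) = 3/4 / 511/512 = 384/511

Answer: 384/511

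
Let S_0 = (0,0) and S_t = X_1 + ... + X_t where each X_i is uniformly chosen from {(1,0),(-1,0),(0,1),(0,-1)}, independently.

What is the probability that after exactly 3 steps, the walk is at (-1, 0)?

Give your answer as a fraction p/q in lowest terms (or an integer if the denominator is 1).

Let h be the number of horizontal steps (so 3-h are vertical). To end at (-1,0) need (h-1)/2 right-steps and ((3-h)+0)/2 up-steps.
Sum over h with 1 ≤ h ≤ 3, h ≡ 1 (mod 2), 3-h ≡ 0 (mod 2):
h=1: C(3,1)·C(1,0)·C(2,1) = 3·1·2 = 6
h=3: C(3,3)·C(3,1)·C(0,0) = 1·3·1 = 3
Total favorable: 9
Total paths: 4^3 = 64
P = 9/64 = 9/64

Answer: 9/64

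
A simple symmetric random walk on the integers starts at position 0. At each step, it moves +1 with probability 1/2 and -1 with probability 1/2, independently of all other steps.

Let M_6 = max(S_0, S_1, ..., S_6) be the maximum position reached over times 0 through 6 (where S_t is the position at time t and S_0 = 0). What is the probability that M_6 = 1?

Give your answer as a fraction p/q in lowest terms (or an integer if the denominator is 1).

Let M_6 = max(S_0,...,S_6). Use the reflection principle: for j ≥ 1, #{paths with M_6 ≥ j} = #{S_6 ≥ j} + #{S_6 ≥ j+1}.
By reflection, #{M_6 ≥ 1} = #{S_6 ≥ 1} + #{S_6 ≥ 2} = 22 + 22 = 44.
#{M_6 ≥ 2} = #{S_6 ≥ 2} + #{S_6 ≥ 3} = 22 + 7 = 29.
#{M_6 = 1} = 44 - 29 = 15.
P(M_6 = 1) = 15/64 = 15/64

Answer: 15/64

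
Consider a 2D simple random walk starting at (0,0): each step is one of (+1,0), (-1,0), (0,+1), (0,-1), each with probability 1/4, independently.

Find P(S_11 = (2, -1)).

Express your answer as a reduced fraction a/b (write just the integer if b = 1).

Let h be the number of horizontal steps (so 11-h are vertical). To end at (2,-1) need (h+2)/2 right-steps and ((11-h)-1)/2 up-steps.
Sum over h with 2 ≤ h ≤ 10, h ≡ 0 (mod 2), 11-h ≡ 1 (mod 2):
h=2: C(11,2)·C(2,2)·C(9,4) = 55·1·126 = 6930
h=4: C(11,4)·C(4,3)·C(7,3) = 330·4·35 = 46200
h=6: C(11,6)·C(6,4)·C(5,2) = 462·15·10 = 69300
h=8: C(11,8)·C(8,5)·C(3,1) = 165·56·3 = 27720
h=10: C(11,10)·C(10,6)·C(1,0) = 11·210·1 = 2310
Total favorable: 152460
Total paths: 4^11 = 4194304
P = 152460/4194304 = 38115/1048576

Answer: 38115/1048576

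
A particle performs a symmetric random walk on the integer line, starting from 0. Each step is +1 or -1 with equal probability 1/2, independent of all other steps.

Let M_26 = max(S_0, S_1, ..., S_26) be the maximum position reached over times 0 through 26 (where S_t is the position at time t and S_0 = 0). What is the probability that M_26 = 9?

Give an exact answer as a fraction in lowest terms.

Let M_26 = max(S_0,...,S_26). Use the reflection principle: for j ≥ 1, #{paths with M_26 ≥ j} = #{S_26 ≥ j} + #{S_26 ≥ j+1}.
By reflection, #{M_26 ≥ 9} = #{S_26 ≥ 9} + #{S_26 ≥ 10} = 2533987 + 2533987 = 5067974.
#{M_26 ≥ 10} = #{S_26 ≥ 10} + #{S_26 ≥ 11} = 2533987 + 971712 = 3505699.
#{M_26 = 9} = 5067974 - 3505699 = 1562275.
P(M_26 = 9) = 1562275/67108864 = 1562275/67108864

Answer: 1562275/67108864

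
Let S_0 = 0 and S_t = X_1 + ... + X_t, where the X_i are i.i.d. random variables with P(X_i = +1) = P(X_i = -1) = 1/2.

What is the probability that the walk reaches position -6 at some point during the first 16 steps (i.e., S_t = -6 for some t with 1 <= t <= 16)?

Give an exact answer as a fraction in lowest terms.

Answer: 4701/32768

Derivation:
Count via complement. Let g(t,s) = #length-t paths at position s with S_1..S_t all ≠ -6.
g(t,s) = g(t-1,s-1) + g(t-1,s+1) for s ≠ -6; g(t,-6) = 0.
t=0: g(0,0)=1
t=1: g(1,-1)=1 g(1,1)=1
t=2: g(2,-2)=1 g(2,0)=2 g(2,2)=1
t=3: g(3,-3)=1 g(3,-1)=3 g(3,1)=3 g(3,3)=1
t=4: g(4,-4)=1 g(4,-2)=4 g(4,0)=6 g(4,2)=4 g(4,4)=1
t=5: g(5,-5)=1 g(5,-3)=5 g(5,-1)=10 g(5,1)=10 g(5,3)=5 g(5,5)=1
t=6: g(6,-4)=6 g(6,-2)=15 g(6,0)=20 g(6,2)=15 g(6,4)=6 g(6,6)=1
t=7: g(7,-5)=6 g(7,-3)=21 g(7,-1)=35 g(7,1)=35 g(7,3)=21 g(7,5)=7 g(7,7)=1
t=8: g(8,-4)=27 g(8,-2)=56 g(8,0)=70 g(8,2)=56 g(8,4)=28 g(8,6)=8 g(8,8)=1
t=9: g(9,-5)=27 g(9,-3)=83 g(9,-1)=126 g(9,1)=126 g(9,3)=84 g(9,5)=36 g(9,7)=9 g(9,9)=1
t=10: g(10,-4)=110 g(10,-2)=209 g(10,0)=252 g(10,2)=210 g(10,4)=120 g(10,6)=45 g(10,8)=10 g(10,10)=1
t=11: g(11,-5)=110 g(11,-3)=319 g(11,-1)=461 g(11,1)=462 g(11,3)=330 g(11,5)=165 g(11,7)=55 g(11,9)=11 g(11,11)=1
t=12: g(12,-4)=429 g(12,-2)=780 g(12,0)=923 g(12,2)=792 g(12,4)=495 g(12,6)=220 g(12,8)=66 g(12,10)=12 g(12,12)=1
t=13: g(13,-5)=429 g(13,-3)=1209 g(13,-1)=1703 g(13,1)=1715 g(13,3)=1287 g(13,5)=715 g(13,7)=286 g(13,9)=78 g(13,11)=13 g(13,13)=1
t=14: g(14,-4)=1638 g(14,-2)=2912 g(14,0)=3418 g(14,2)=3002 g(14,4)=2002 g(14,6)=1001 g(14,8)=364 g(14,10)=91 g(14,12)=14 g(14,14)=1
t=15: g(15,-5)=1638 g(15,-3)=4550 g(15,-1)=6330 g(15,1)=6420 g(15,3)=5004 g(15,5)=3003 g(15,7)=1365 g(15,9)=455 g(15,11)=105 g(15,13)=15 g(15,15)=1
t=16: g(16,-4)=6188 g(16,-2)=10880 g(16,0)=12750 g(16,2)=11424 g(16,4)=8007 g(16,6)=4368 g(16,8)=1820 g(16,10)=560 g(16,12)=120 g(16,14)=16 g(16,16)=1
Paths never hitting -6: Σ_s g(16,s) = 56134
Paths hitting -6: 2^16 - 56134 = 9402
P = 9402/65536 = 4701/32768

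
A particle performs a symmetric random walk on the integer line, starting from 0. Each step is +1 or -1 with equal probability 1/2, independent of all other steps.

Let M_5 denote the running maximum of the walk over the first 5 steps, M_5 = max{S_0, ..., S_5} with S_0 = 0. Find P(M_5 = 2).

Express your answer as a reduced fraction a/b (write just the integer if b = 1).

Let M_5 = max(S_0,...,S_5). Use the reflection principle: for j ≥ 1, #{paths with M_5 ≥ j} = #{S_5 ≥ j} + #{S_5 ≥ j+1}.
By reflection, #{M_5 ≥ 2} = #{S_5 ≥ 2} + #{S_5 ≥ 3} = 6 + 6 = 12.
#{M_5 ≥ 3} = #{S_5 ≥ 3} + #{S_5 ≥ 4} = 6 + 1 = 7.
#{M_5 = 2} = 12 - 7 = 5.
P(M_5 = 2) = 5/32 = 5/32

Answer: 5/32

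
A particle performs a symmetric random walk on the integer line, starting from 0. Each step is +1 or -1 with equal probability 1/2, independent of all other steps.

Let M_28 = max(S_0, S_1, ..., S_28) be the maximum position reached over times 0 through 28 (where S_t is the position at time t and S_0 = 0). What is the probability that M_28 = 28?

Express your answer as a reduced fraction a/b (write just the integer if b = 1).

Let M_28 = max(S_0,...,S_28). Use the reflection principle: for j ≥ 1, #{paths with M_28 ≥ j} = #{S_28 ≥ j} + #{S_28 ≥ j+1}.
By reflection, #{M_28 ≥ 28} = #{S_28 ≥ 28} + #{S_28 ≥ 29} = 1 + 0 = 1.
#{M_28 ≥ 29} = #{S_28 ≥ 29} + #{S_28 ≥ 30} = 0 + 0 = 0.
#{M_28 = 28} = 1 - 0 = 1.
P(M_28 = 28) = 1/268435456 = 1/268435456

Answer: 1/268435456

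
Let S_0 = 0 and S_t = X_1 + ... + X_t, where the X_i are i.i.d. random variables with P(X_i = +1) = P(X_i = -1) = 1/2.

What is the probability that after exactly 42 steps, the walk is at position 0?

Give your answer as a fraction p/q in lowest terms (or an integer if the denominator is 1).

To return to 0 after 42 steps: need exactly 21 steps of +1 and 21 of -1.
Favorable paths: C(42,21) = 538257874440
Total paths: 2^42 = 4398046511104
P = 538257874440/4398046511104 = 67282234305/549755813888

Answer: 67282234305/549755813888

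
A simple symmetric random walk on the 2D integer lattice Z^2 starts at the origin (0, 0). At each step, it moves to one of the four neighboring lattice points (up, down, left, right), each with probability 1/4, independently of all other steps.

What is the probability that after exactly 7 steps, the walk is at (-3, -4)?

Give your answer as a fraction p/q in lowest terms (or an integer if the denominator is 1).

Answer: 35/16384

Derivation:
Let h be the number of horizontal steps (so 7-h are vertical). To end at (-3,-4) need (h-3)/2 right-steps and ((7-h)-4)/2 up-steps.
Sum over h with 3 ≤ h ≤ 3, h ≡ 1 (mod 2), 7-h ≡ 0 (mod 2):
h=3: C(7,3)·C(3,0)·C(4,0) = 35·1·1 = 35
Total favorable: 35
Total paths: 4^7 = 16384
P = 35/16384 = 35/16384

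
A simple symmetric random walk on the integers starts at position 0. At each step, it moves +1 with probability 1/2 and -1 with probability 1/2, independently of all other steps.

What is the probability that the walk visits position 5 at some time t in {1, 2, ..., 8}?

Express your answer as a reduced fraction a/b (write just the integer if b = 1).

Answer: 9/128

Derivation:
Count via complement. Let g(t,s) = #length-t paths at position s with S_1..S_t all ≠ 5.
g(t,s) = g(t-1,s-1) + g(t-1,s+1) for s ≠ 5; g(t,5) = 0.
t=0: g(0,0)=1
t=1: g(1,-1)=1 g(1,1)=1
t=2: g(2,-2)=1 g(2,0)=2 g(2,2)=1
t=3: g(3,-3)=1 g(3,-1)=3 g(3,1)=3 g(3,3)=1
t=4: g(4,-4)=1 g(4,-2)=4 g(4,0)=6 g(4,2)=4 g(4,4)=1
t=5: g(5,-5)=1 g(5,-3)=5 g(5,-1)=10 g(5,1)=10 g(5,3)=5
t=6: g(6,-6)=1 g(6,-4)=6 g(6,-2)=15 g(6,0)=20 g(6,2)=15 g(6,4)=5
t=7: g(7,-7)=1 g(7,-5)=7 g(7,-3)=21 g(7,-1)=35 g(7,1)=35 g(7,3)=20
t=8: g(8,-8)=1 g(8,-6)=8 g(8,-4)=28 g(8,-2)=56 g(8,0)=70 g(8,2)=55 g(8,4)=20
Paths never hitting 5: Σ_s g(8,s) = 238
Paths hitting 5: 2^8 - 238 = 18
P = 18/256 = 9/128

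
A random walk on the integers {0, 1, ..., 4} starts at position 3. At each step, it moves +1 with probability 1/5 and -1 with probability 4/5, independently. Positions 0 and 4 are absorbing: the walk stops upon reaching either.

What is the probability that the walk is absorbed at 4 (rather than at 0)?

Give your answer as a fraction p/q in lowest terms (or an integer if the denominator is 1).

Answer: 21/85

Derivation:
Biased walk: p = 1/5, q = 4/5, r = q/p = 4
Gambler's ruin: P(hit 4 before 0 | start at 3) = (1 - r^a)/(1 - r^N)
r^3 = 64; r^4 = 256
P = (1 - 64) / (1 - 256) = -63 / -255 = 21/85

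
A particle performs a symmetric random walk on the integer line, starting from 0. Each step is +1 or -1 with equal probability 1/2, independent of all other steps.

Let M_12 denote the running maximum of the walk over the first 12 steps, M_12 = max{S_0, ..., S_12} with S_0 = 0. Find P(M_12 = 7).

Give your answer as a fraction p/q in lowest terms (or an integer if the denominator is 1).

Answer: 33/2048

Derivation:
Let M_12 = max(S_0,...,S_12). Use the reflection principle: for j ≥ 1, #{paths with M_12 ≥ j} = #{S_12 ≥ j} + #{S_12 ≥ j+1}.
By reflection, #{M_12 ≥ 7} = #{S_12 ≥ 7} + #{S_12 ≥ 8} = 79 + 79 = 158.
#{M_12 ≥ 8} = #{S_12 ≥ 8} + #{S_12 ≥ 9} = 79 + 13 = 92.
#{M_12 = 7} = 158 - 92 = 66.
P(M_12 = 7) = 66/4096 = 33/2048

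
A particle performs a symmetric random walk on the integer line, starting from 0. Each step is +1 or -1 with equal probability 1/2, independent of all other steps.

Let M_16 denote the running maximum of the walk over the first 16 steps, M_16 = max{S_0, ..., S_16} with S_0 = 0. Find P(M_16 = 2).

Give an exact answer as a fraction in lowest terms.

Let M_16 = max(S_0,...,S_16). Use the reflection principle: for j ≥ 1, #{paths with M_16 ≥ j} = #{S_16 ≥ j} + #{S_16 ≥ j+1}.
By reflection, #{M_16 ≥ 2} = #{S_16 ≥ 2} + #{S_16 ≥ 3} = 26333 + 14893 = 41226.
#{M_16 ≥ 3} = #{S_16 ≥ 3} + #{S_16 ≥ 4} = 14893 + 14893 = 29786.
#{M_16 = 2} = 41226 - 29786 = 11440.
P(M_16 = 2) = 11440/65536 = 715/4096

Answer: 715/4096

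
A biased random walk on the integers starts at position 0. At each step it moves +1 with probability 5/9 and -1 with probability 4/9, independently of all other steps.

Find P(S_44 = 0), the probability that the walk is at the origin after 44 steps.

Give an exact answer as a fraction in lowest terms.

Answer: 29417435666422169600000000000000000000000/323257909929174534292273980721360271853387

Derivation:
To be at 0 after 44 steps: need exactly 22 steps of +1 and 22 of -1.
Number of such sequences: C(44,22) = 2104098963720
Each has probability (5/9)^22 · (4/9)^22 = 41943040000000000000000000000/969773729787523602876821942164080815560161
P = 2104098963720 · 41943040000000000000000000000/969773729787523602876821942164080815560161 = 29417435666422169600000000000000000000000/323257909929174534292273980721360271853387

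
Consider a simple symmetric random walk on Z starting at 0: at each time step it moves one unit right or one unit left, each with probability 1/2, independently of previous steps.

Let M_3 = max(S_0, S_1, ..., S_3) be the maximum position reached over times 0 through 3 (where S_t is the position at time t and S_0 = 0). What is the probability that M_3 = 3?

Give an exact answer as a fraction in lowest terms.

Let M_3 = max(S_0,...,S_3). Use the reflection principle: for j ≥ 1, #{paths with M_3 ≥ j} = #{S_3 ≥ j} + #{S_3 ≥ j+1}.
By reflection, #{M_3 ≥ 3} = #{S_3 ≥ 3} + #{S_3 ≥ 4} = 1 + 0 = 1.
#{M_3 ≥ 4} = #{S_3 ≥ 4} + #{S_3 ≥ 5} = 0 + 0 = 0.
#{M_3 = 3} = 1 - 0 = 1.
P(M_3 = 3) = 1/8 = 1/8

Answer: 1/8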